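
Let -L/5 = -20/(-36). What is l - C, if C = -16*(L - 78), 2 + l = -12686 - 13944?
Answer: -251320/9 ≈ -27924.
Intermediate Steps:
l = -26632 (l = -2 + (-12686 - 13944) = -2 - 26630 = -26632)
L = -25/9 (L = -(-100)/(-36) = -(-100)*(-1)/36 = -5*5/9 = -25/9 ≈ -2.7778)
C = 11632/9 (C = -16*(-25/9 - 78) = -16*(-727/9) = 11632/9 ≈ 1292.4)
l - C = -26632 - 1*11632/9 = -26632 - 11632/9 = -251320/9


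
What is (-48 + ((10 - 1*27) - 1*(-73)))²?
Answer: 64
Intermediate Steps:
(-48 + ((10 - 1*27) - 1*(-73)))² = (-48 + ((10 - 27) + 73))² = (-48 + (-17 + 73))² = (-48 + 56)² = 8² = 64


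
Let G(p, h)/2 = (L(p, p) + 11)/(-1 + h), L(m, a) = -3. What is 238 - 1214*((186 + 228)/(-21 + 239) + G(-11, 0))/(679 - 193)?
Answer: 7236865/26487 ≈ 273.22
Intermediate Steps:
G(p, h) = 16/(-1 + h) (G(p, h) = 2*((-3 + 11)/(-1 + h)) = 2*(8/(-1 + h)) = 16/(-1 + h))
238 - 1214*((186 + 228)/(-21 + 239) + G(-11, 0))/(679 - 193) = 238 - 1214*((186 + 228)/(-21 + 239) + 16/(-1 + 0))/(679 - 193) = 238 - 1214*(414/218 + 16/(-1))/486 = 238 - 1214*(414*(1/218) + 16*(-1))/486 = 238 - 1214*(207/109 - 16)/486 = 238 - (-1865918)/(109*486) = 238 - 1214*(-1537/52974) = 238 + 932959/26487 = 7236865/26487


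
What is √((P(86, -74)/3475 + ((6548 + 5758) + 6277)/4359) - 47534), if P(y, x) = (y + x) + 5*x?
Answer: I*√436224143411525247/3029505 ≈ 218.01*I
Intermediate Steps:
P(y, x) = y + 6*x (P(y, x) = (x + y) + 5*x = y + 6*x)
√((P(86, -74)/3475 + ((6548 + 5758) + 6277)/4359) - 47534) = √(((86 + 6*(-74))/3475 + ((6548 + 5758) + 6277)/4359) - 47534) = √(((86 - 444)*(1/3475) + (12306 + 6277)*(1/4359)) - 47534) = √((-358*1/3475 + 18583*(1/4359)) - 47534) = √((-358/3475 + 18583/4359) - 47534) = √(63015403/15147525 - 47534) = √(-719959437947/15147525) = I*√436224143411525247/3029505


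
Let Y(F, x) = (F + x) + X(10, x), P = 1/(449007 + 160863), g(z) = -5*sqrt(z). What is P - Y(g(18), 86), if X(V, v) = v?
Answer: -104897639/609870 + 15*sqrt(2) ≈ -150.79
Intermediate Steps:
P = 1/609870 ≈ 1.6397e-6
Y(F, x) = F + 2*x (Y(F, x) = (F + x) + x = F + 2*x)
P - Y(g(18), 86) = 1/609870 - (-15*sqrt(2) + 2*86) = 1/609870 - (-15*sqrt(2) + 172) = 1/609870 - (172 - 15*sqrt(2)) = 1/609870 + (-172 + 15*sqrt(2)) = -104897639/609870 + 15*sqrt(2)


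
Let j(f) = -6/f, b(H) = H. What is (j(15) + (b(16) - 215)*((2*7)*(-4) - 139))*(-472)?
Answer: -91578856/5 ≈ -1.8316e+7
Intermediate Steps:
(j(15) + (b(16) - 215)*((2*7)*(-4) - 139))*(-472) = (-6/15 + (16 - 215)*((2*7)*(-4) - 139))*(-472) = (-6*1/15 - 199*(14*(-4) - 139))*(-472) = (-2/5 - 199*(-56 - 139))*(-472) = (-2/5 - 199*(-195))*(-472) = (-2/5 + 38805)*(-472) = (194023/5)*(-472) = -91578856/5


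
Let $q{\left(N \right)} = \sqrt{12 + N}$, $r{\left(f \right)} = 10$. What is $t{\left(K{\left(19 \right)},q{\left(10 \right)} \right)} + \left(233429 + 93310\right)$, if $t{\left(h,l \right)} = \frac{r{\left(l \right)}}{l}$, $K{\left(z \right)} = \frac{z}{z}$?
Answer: $326739 + \frac{5 \sqrt{22}}{11} \approx 3.2674 \cdot 10^{5}$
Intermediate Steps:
$K{\left(z \right)} = 1$
$t{\left(h,l \right)} = \frac{10}{l}$
$t{\left(K{\left(19 \right)},q{\left(10 \right)} \right)} + \left(233429 + 93310\right) = \frac{10}{\sqrt{12 + 10}} + \left(233429 + 93310\right) = \frac{10}{\sqrt{22}} + 326739 = 10 \frac{\sqrt{22}}{22} + 326739 = \frac{5 \sqrt{22}}{11} + 326739 = 326739 + \frac{5 \sqrt{22}}{11}$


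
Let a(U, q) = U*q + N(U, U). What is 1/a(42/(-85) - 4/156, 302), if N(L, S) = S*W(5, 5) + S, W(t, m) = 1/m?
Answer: -16575/2612068 ≈ -0.0063455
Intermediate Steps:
N(L, S) = 6*S/5 (N(L, S) = S/5 + S = 6*S/5)
a(U, q) = 6*U/5 + U*q (a(U, q) = U*q + 6*U/5 = 6*U/5 + U*q)
1/a(42/(-85) - 4/156, 302) = 1/((42/(-85) - 4/156)*(6 + 5*302)/5) = 1/((42*(-1/85) - 4*1/156)*(6 + 1510)/5) = 1/((⅕)*(-42/85 - 1/39)*1516) = 1/((⅕)*(-1723/3315)*1516) = 1/(-2612068/16575) = -16575/2612068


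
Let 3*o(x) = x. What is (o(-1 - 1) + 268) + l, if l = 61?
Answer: 985/3 ≈ 328.33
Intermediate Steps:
o(x) = x/3
(o(-1 - 1) + 268) + l = ((-1 - 1)/3 + 268) + 61 = ((⅓)*(-2) + 268) + 61 = (-⅔ + 268) + 61 = 802/3 + 61 = 985/3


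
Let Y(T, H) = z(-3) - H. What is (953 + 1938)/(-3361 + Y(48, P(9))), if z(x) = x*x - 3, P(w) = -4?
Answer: -2891/3351 ≈ -0.86273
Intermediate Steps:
z(x) = -3 + x² (z(x) = x² - 3 = -3 + x²)
Y(T, H) = 6 - H (Y(T, H) = (-3 + (-3)²) - H = (-3 + 9) - H = 6 - H)
(953 + 1938)/(-3361 + Y(48, P(9))) = (953 + 1938)/(-3361 + (6 - 1*(-4))) = 2891/(-3361 + (6 + 4)) = 2891/(-3361 + 10) = 2891/(-3351) = 2891*(-1/3351) = -2891/3351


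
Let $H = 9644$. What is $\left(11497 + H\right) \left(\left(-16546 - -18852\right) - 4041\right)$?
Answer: $-36679635$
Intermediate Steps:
$\left(11497 + H\right) \left(\left(-16546 - -18852\right) - 4041\right) = \left(11497 + 9644\right) \left(\left(-16546 - -18852\right) - 4041\right) = 21141 \left(\left(-16546 + 18852\right) - 4041\right) = 21141 \left(2306 - 4041\right) = 21141 \left(-1735\right) = -36679635$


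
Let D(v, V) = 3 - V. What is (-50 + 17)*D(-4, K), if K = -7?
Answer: -330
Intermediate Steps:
(-50 + 17)*D(-4, K) = (-50 + 17)*(3 - 1*(-7)) = -33*(3 + 7) = -33*10 = -330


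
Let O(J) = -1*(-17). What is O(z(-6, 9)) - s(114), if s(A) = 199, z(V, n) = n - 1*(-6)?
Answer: -182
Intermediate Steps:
z(V, n) = 6 + n (z(V, n) = n + 6 = 6 + n)
O(J) = 17
O(z(-6, 9)) - s(114) = 17 - 1*199 = 17 - 199 = -182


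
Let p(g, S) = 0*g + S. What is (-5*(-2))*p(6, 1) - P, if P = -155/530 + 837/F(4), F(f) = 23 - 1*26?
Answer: 30665/106 ≈ 289.29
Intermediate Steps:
F(f) = -3 (F(f) = 23 - 26 = -3)
P = -29605/106 (P = -155/530 + 837/(-3) = -155*1/530 + 837*(-⅓) = -31/106 - 279 = -29605/106 ≈ -279.29)
p(g, S) = S (p(g, S) = 0 + S = S)
(-5*(-2))*p(6, 1) - P = -5*(-2)*1 - 1*(-29605/106) = 10*1 + 29605/106 = 10 + 29605/106 = 30665/106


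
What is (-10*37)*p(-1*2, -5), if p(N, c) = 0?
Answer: 0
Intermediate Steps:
(-10*37)*p(-1*2, -5) = -10*37*0 = -370*0 = 0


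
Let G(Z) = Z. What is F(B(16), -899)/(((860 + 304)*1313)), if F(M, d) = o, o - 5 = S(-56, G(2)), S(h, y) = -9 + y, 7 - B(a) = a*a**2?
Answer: -1/764166 ≈ -1.3086e-6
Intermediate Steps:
B(a) = 7 - a**3 (B(a) = 7 - a*a**2 = 7 - a**3)
o = -2 (o = 5 + (-9 + 2) = 5 - 7 = -2)
F(M, d) = -2
F(B(16), -899)/(((860 + 304)*1313)) = -2*1/(1313*(860 + 304)) = -2/(1164*1313) = -2/1528332 = -2*1/1528332 = -1/764166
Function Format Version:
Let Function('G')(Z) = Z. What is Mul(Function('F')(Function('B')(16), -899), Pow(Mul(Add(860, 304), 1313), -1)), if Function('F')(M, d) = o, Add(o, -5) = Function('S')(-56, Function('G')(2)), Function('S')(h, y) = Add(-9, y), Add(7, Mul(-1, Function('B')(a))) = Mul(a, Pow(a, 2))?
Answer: Rational(-1, 764166) ≈ -1.3086e-6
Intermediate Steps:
Function('B')(a) = Add(7, Mul(-1, Pow(a, 3))) (Function('B')(a) = Add(7, Mul(-1, Mul(a, Pow(a, 2)))) = Add(7, Mul(-1, Pow(a, 3))))
o = -2 (o = Add(5, Add(-9, 2)) = Add(5, -7) = -2)
Function('F')(M, d) = -2
Mul(Function('F')(Function('B')(16), -899), Pow(Mul(Add(860, 304), 1313), -1)) = Mul(-2, Pow(Mul(Add(860, 304), 1313), -1)) = Mul(-2, Pow(Mul(1164, 1313), -1)) = Mul(-2, Pow(1528332, -1)) = Mul(-2, Rational(1, 1528332)) = Rational(-1, 764166)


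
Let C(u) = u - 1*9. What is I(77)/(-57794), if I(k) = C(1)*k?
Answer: 28/2627 ≈ 0.010659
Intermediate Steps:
C(u) = -9 + u (C(u) = u - 9 = -9 + u)
I(k) = -8*k (I(k) = (-9 + 1)*k = -8*k)
I(77)/(-57794) = -8*77/(-57794) = -616*(-1/57794) = 28/2627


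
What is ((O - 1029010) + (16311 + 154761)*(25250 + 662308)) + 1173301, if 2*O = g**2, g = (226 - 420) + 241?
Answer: 235244135143/2 ≈ 1.1762e+11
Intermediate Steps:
g = 47 (g = -194 + 241 = 47)
O = 2209/2 (O = (1/2)*47**2 = (1/2)*2209 = 2209/2 ≈ 1104.5)
((O - 1029010) + (16311 + 154761)*(25250 + 662308)) + 1173301 = ((2209/2 - 1029010) + (16311 + 154761)*(25250 + 662308)) + 1173301 = (-2055811/2 + 171072*687558) + 1173301 = (-2055811/2 + 117621922176) + 1173301 = 235241788541/2 + 1173301 = 235244135143/2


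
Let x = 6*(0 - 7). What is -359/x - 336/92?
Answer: 4729/966 ≈ 4.8954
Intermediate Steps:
x = -42 (x = 6*(-7) = -42)
-359/x - 336/92 = -359/(-42) - 336/92 = -359*(-1/42) - 336*1/92 = 359/42 - 84/23 = 4729/966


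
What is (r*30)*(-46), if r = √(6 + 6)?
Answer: -2760*√3 ≈ -4780.5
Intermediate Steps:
r = 2*√3 (r = √12 = 2*√3 ≈ 3.4641)
(r*30)*(-46) = ((2*√3)*30)*(-46) = (60*√3)*(-46) = -2760*√3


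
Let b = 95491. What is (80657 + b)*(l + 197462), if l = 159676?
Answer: 62909144424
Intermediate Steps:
(80657 + b)*(l + 197462) = (80657 + 95491)*(159676 + 197462) = 176148*357138 = 62909144424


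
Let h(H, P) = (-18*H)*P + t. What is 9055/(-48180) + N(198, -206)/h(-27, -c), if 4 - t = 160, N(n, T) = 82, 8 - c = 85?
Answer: -11116429/59849196 ≈ -0.18574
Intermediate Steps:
c = -77 (c = 8 - 1*85 = 8 - 85 = -77)
t = -156 (t = 4 - 1*160 = 4 - 160 = -156)
h(H, P) = -156 - 18*H*P (h(H, P) = (-18*H)*P - 156 = -18*H*P - 156 = -156 - 18*H*P)
9055/(-48180) + N(198, -206)/h(-27, -c) = 9055/(-48180) + 82/(-156 - 18*(-27)*(-1*(-77))) = 9055*(-1/48180) + 82/(-156 - 18*(-27)*77) = -1811/9636 + 82/(-156 + 37422) = -1811/9636 + 82/37266 = -1811/9636 + 82*(1/37266) = -1811/9636 + 41/18633 = -11116429/59849196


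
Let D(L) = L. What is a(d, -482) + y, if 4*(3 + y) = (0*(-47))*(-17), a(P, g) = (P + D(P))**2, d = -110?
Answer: 48397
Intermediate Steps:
a(P, g) = 4*P**2 (a(P, g) = (P + P)**2 = (2*P)**2 = 4*P**2)
y = -3 (y = -3 + ((0*(-47))*(-17))/4 = -3 + (0*(-17))/4 = -3 + (1/4)*0 = -3 + 0 = -3)
a(d, -482) + y = 4*(-110)**2 - 3 = 4*12100 - 3 = 48400 - 3 = 48397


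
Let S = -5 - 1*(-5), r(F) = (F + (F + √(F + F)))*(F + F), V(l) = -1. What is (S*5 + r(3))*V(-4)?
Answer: -36 - 6*√6 ≈ -50.697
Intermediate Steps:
r(F) = 2*F*(2*F + √2*√F) (r(F) = (F + (F + √(2*F)))*(2*F) = (F + (F + √2*√F))*(2*F) = (2*F + √2*√F)*(2*F) = 2*F*(2*F + √2*√F))
S = 0 (S = -5 + 5 = 0)
(S*5 + r(3))*V(-4) = (0*5 + (4*3² + 2*√2*3^(3/2)))*(-1) = (0 + (4*9 + 2*√2*(3*√3)))*(-1) = (0 + (36 + 6*√6))*(-1) = (36 + 6*√6)*(-1) = -36 - 6*√6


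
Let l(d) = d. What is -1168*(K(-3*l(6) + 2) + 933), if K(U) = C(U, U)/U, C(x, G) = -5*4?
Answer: -1091204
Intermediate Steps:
C(x, G) = -20
K(U) = -20/U
-1168*(K(-3*l(6) + 2) + 933) = -1168*(-20/(-3*6 + 2) + 933) = -1168*(-20/(-18 + 2) + 933) = -1168*(-20/(-16) + 933) = -1168*(-20*(-1/16) + 933) = -1168*(5/4 + 933) = -1168*3737/4 = -1091204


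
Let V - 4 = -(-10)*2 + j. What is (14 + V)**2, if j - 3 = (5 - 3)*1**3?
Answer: 1849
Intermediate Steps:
j = 5 (j = 3 + (5 - 3)*1**3 = 3 + 2*1 = 3 + 2 = 5)
V = 29 (V = 4 + (-(-10)*2 + 5) = 4 + (-2*(-10) + 5) = 4 + (20 + 5) = 4 + 25 = 29)
(14 + V)**2 = (14 + 29)**2 = 43**2 = 1849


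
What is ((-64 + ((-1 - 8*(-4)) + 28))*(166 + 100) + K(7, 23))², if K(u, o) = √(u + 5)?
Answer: 1768912 - 5320*√3 ≈ 1.7597e+6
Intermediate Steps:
K(u, o) = √(5 + u)
((-64 + ((-1 - 8*(-4)) + 28))*(166 + 100) + K(7, 23))² = ((-64 + ((-1 - 8*(-4)) + 28))*(166 + 100) + √(5 + 7))² = ((-64 + ((-1 + 32) + 28))*266 + √12)² = ((-64 + (31 + 28))*266 + 2*√3)² = ((-64 + 59)*266 + 2*√3)² = (-5*266 + 2*√3)² = (-1330 + 2*√3)²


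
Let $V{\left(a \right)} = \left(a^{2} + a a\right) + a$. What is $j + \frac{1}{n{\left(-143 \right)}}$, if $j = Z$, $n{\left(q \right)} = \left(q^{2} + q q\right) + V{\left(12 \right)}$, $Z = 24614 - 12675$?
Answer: $\frac{491862923}{41198} \approx 11939.0$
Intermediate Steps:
$Z = 11939$
$V{\left(a \right)} = a + 2 a^{2}$ ($V{\left(a \right)} = \left(a^{2} + a^{2}\right) + a = 2 a^{2} + a = a + 2 a^{2}$)
$n{\left(q \right)} = 300 + 2 q^{2}$ ($n{\left(q \right)} = \left(q^{2} + q q\right) + 12 \left(1 + 2 \cdot 12\right) = \left(q^{2} + q^{2}\right) + 12 \left(1 + 24\right) = 2 q^{2} + 12 \cdot 25 = 2 q^{2} + 300 = 300 + 2 q^{2}$)
$j = 11939$
$j + \frac{1}{n{\left(-143 \right)}} = 11939 + \frac{1}{300 + 2 \left(-143\right)^{2}} = 11939 + \frac{1}{300 + 2 \cdot 20449} = 11939 + \frac{1}{300 + 40898} = 11939 + \frac{1}{41198} = \frac{491862923}{41198}$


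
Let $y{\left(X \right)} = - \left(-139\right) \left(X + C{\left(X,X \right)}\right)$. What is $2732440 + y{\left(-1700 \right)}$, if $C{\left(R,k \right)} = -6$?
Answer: $2495306$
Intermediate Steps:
$y{\left(X \right)} = -834 + 139 X$ ($y{\left(X \right)} = - \left(-139\right) \left(X - 6\right) = - \left(-139\right) \left(-6 + X\right) = - (834 - 139 X) = -834 + 139 X$)
$2732440 + y{\left(-1700 \right)} = 2732440 + \left(-834 + 139 \left(-1700\right)\right) = 2732440 - 237134 = 2495306$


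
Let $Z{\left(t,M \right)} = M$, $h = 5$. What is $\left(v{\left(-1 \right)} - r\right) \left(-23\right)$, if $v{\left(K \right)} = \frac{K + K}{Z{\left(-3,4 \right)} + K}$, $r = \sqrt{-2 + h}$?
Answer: $\frac{46}{3} + 23 \sqrt{3} \approx 55.171$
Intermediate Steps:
$r = \sqrt{3}$ ($r = \sqrt{-2 + 5} = \sqrt{3} \approx 1.732$)
$v{\left(K \right)} = \frac{2 K}{4 + K}$ ($v{\left(K \right)} = \frac{K + K}{4 + K} = \frac{2 K}{4 + K}$)
$\left(v{\left(-1 \right)} - r\right) \left(-23\right) = \left(2 \left(-1\right) \frac{1}{4 - 1} - \sqrt{3}\right) \left(-23\right) = \left(2 \left(-1\right) \frac{1}{3} - \sqrt{3}\right) \left(-23\right) = \left(- \frac{2}{3} - \sqrt{3}\right) \left(-23\right) = \frac{46}{3} + 23 \sqrt{3}$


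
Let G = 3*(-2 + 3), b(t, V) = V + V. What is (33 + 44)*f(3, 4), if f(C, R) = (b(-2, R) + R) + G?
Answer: 1155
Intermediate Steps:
b(t, V) = 2*V
G = 3 (G = 3*1 = 3)
f(C, R) = 3 + 3*R (f(C, R) = (2*R + R) + 3 = 3*R + 3 = 3 + 3*R)
(33 + 44)*f(3, 4) = (33 + 44)*(3 + 3*4) = 77*(3 + 12) = 77*15 = 1155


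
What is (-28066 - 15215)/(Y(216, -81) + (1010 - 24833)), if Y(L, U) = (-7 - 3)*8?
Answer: 43281/23903 ≈ 1.8107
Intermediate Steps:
Y(L, U) = -80 (Y(L, U) = -10*8 = -80)
(-28066 - 15215)/(Y(216, -81) + (1010 - 24833)) = (-28066 - 15215)/(-80 + (1010 - 24833)) = -43281/(-80 - 23823) = -43281/(-23903) = -43281*(-1/23903) = 43281/23903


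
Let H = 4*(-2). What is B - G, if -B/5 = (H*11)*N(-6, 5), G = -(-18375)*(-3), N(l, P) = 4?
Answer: 56885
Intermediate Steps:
H = -8
G = -55125 (G = -6125*9 = -55125)
B = 1760 (B = -5*(-8*11)*4 = -(-440)*4 = -5*(-352) = 1760)
B - G = 1760 - 1*(-55125) = 1760 + 55125 = 56885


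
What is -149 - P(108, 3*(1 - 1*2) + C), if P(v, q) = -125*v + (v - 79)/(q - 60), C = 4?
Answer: 787738/59 ≈ 13351.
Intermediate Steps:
P(v, q) = -125*v + (-79 + v)/(-60 + q)
-149 - P(108, 3*(1 - 1*2) + C) = -149 - (-79 + 7501*108 - 125*(3*(1 - 1*2) + 4)*108)/(-60 + (3*(1 - 1*2) + 4)) = -149 - (-79 + 810108 - 125*(3*(1 - 2) + 4)*108)/(-60 + (3*(1 - 2) + 4)) = -149 - (-79 + 810108 - 125*(3*(-1) + 4)*108)/(-60 + (3*(-1) + 4)) = -149 - (-79 + 810108 - 125*(-3 + 4)*108)/(-60 + (-3 + 4)) = -149 - (-79 + 810108 - 125*1*108)/(-60 + 1) = -149 - (-79 + 810108 - 13500)/(-59) = -149 - (-1)*796529/59 = -149 - 1*(-796529/59) = -149 + 796529/59 = 787738/59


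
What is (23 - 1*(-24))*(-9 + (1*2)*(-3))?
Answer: -705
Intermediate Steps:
(23 - 1*(-24))*(-9 + (1*2)*(-3)) = (23 + 24)*(-9 + 2*(-3)) = 47*(-9 - 6) = 47*(-15) = -705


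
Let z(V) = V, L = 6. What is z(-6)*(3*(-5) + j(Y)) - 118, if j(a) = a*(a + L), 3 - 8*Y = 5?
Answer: -155/8 ≈ -19.375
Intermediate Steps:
Y = -¼ (Y = 3/8 - ⅛*5 = 3/8 - 5/8 = -¼ ≈ -0.25000)
j(a) = a*(6 + a) (j(a) = a*(a + 6) = a*(6 + a))
z(-6)*(3*(-5) + j(Y)) - 118 = -6*(3*(-5) - (6 - ¼)/4) - 118 = -6*(-15 - ¼*23/4) - 118 = -6*(-15 - 23/16) - 118 = -6*(-263/16) - 118 = 789/8 - 118 = -155/8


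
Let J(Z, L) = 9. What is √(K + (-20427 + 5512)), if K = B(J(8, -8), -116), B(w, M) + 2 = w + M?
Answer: 4*I*√939 ≈ 122.57*I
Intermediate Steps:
B(w, M) = -2 + M + w (B(w, M) = -2 + (w + M) = -2 + (M + w) = -2 + M + w)
K = -109 (K = -2 - 116 + 9 = -109)
√(K + (-20427 + 5512)) = √(-109 + (-20427 + 5512)) = √(-109 - 14915) = √(-15024) = 4*I*√939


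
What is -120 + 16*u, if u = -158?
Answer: -2648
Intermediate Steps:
-120 + 16*u = -120 + 16*(-158) = -120 - 2528 = -2648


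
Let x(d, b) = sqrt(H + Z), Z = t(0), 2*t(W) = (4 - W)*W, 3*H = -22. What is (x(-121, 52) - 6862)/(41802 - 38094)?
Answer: -3431/1854 + I*sqrt(66)/11124 ≈ -1.8506 + 0.00073032*I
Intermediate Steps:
H = -22/3 (H = (1/3)*(-22) = -22/3 ≈ -7.3333)
t(W) = W*(4 - W)/2 (t(W) = ((4 - W)*W)/2 = (W*(4 - W))/2 = W*(4 - W)/2)
Z = 0 (Z = (1/2)*0*(4 - 1*0) = (1/2)*0*(4 + 0) = (1/2)*0*4 = 0)
x(d, b) = I*sqrt(66)/3 (x(d, b) = sqrt(-22/3 + 0) = sqrt(-22/3) = I*sqrt(66)/3)
(x(-121, 52) - 6862)/(41802 - 38094) = (I*sqrt(66)/3 - 6862)/(41802 - 38094) = (-6862 + I*sqrt(66)/3)/3708 = (-6862 + I*sqrt(66)/3)*(1/3708) = -3431/1854 + I*sqrt(66)/11124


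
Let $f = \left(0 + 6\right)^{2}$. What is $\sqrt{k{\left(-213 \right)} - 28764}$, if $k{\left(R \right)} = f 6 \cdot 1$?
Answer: $6 i \sqrt{793} \approx 168.96 i$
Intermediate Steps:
$f = 36$ ($f = 6^{2} = 36$)
$k{\left(R \right)} = 216$ ($k{\left(R \right)} = 36 \cdot 6 \cdot 1 = 216 \cdot 1 = 216$)
$\sqrt{k{\left(-213 \right)} - 28764} = \sqrt{216 - 28764} = \sqrt{-28548} = 6 i \sqrt{793}$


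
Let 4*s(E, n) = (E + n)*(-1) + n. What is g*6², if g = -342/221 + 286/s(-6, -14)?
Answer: 1504632/221 ≈ 6808.3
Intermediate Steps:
s(E, n) = -E/4 (s(E, n) = ((E + n)*(-1) + n)/4 = ((-E - n) + n)/4 = (-E)/4 = -E/4)
g = 125386/663 (g = -342/221 + 286/((-¼*(-6))) = -342*1/221 + 286/(3/2) = -342/221 + 286*(⅔) = -342/221 + 572/3 = 125386/663 ≈ 189.12)
g*6² = (125386/663)*6² = (125386/663)*36 = 1504632/221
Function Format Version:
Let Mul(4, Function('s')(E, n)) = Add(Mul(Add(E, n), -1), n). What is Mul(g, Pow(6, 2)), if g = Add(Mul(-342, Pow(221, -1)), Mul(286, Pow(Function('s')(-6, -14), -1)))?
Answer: Rational(1504632, 221) ≈ 6808.3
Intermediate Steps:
Function('s')(E, n) = Mul(Rational(-1, 4), E) (Function('s')(E, n) = Mul(Rational(1, 4), Add(Mul(Add(E, n), -1), n)) = Mul(Rational(1, 4), Add(Add(Mul(-1, E), Mul(-1, n)), n)) = Mul(Rational(1, 4), Mul(-1, E)) = Mul(Rational(-1, 4), E))
g = Rational(125386, 663) (g = Add(Mul(-342, Pow(221, -1)), Mul(286, Pow(Mul(Rational(-1, 4), -6), -1))) = Add(Mul(-342, Rational(1, 221)), Mul(286, Pow(Rational(3, 2), -1))) = Add(Rational(-342, 221), Mul(286, Rational(2, 3))) = Add(Rational(-342, 221), Rational(572, 3)) = Rational(125386, 663) ≈ 189.12)
Mul(g, Pow(6, 2)) = Mul(Rational(125386, 663), Pow(6, 2)) = Mul(Rational(125386, 663), 36) = Rational(1504632, 221)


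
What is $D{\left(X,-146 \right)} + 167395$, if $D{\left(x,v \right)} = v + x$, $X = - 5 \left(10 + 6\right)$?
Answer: $167169$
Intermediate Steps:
$X = -80$ ($X = \left(-5\right) 16 = -80$)
$D{\left(X,-146 \right)} + 167395 = \left(-146 - 80\right) + 167395 = -226 + 167395 = 167169$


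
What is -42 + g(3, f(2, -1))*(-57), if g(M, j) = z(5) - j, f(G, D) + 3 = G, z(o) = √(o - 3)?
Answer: -99 - 57*√2 ≈ -179.61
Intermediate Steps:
z(o) = √(-3 + o)
f(G, D) = -3 + G
g(M, j) = √2 - j (g(M, j) = √(-3 + 5) - j = √2 - j)
-42 + g(3, f(2, -1))*(-57) = -42 + (√2 - (-3 + 2))*(-57) = -42 + (√2 - 1*(-1))*(-57) = -42 + (√2 + 1)*(-57) = -42 + (1 + √2)*(-57) = -42 + (-57 - 57*√2) = -99 - 57*√2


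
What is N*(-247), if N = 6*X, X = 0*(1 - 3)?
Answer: 0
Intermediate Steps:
X = 0 (X = 0*(-2) = 0)
N = 0 (N = 6*0 = 0)
N*(-247) = 0*(-247) = 0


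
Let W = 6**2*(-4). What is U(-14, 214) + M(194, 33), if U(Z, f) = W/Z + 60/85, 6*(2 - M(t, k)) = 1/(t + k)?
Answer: 2105533/162078 ≈ 12.991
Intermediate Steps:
M(t, k) = 2 - 1/(6*(k + t)) (M(t, k) = 2 - 1/(6*(t + k)) = 2 - 1/(6*(k + t)))
W = -144 (W = 36*(-4) = -144)
U(Z, f) = 12/17 - 144/Z (U(Z, f) = -144/Z + 60/85 = -144/Z + 60*(1/85) = -144/Z + 12/17 = 12/17 - 144/Z)
U(-14, 214) + M(194, 33) = (12/17 - 144/(-14)) + (-1/6 + 2*33 + 2*194)/(33 + 194) = (12/17 - 144*(-1/14)) + (-1/6 + 66 + 388)/227 = (12/17 + 72/7) + (1/227)*(2723/6) = 1308/119 + 2723/1362 = 2105533/162078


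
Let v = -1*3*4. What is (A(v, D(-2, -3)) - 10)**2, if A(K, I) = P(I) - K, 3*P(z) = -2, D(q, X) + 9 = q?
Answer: 16/9 ≈ 1.7778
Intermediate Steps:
D(q, X) = -9 + q
v = -12 (v = -3*4 = -12)
P(z) = -2/3 (P(z) = (1/3)*(-2) = -2/3)
A(K, I) = -2/3 - K
(A(v, D(-2, -3)) - 10)**2 = ((-2/3 - 1*(-12)) - 10)**2 = ((-2/3 + 12) - 10)**2 = (34/3 - 10)**2 = (4/3)**2 = 16/9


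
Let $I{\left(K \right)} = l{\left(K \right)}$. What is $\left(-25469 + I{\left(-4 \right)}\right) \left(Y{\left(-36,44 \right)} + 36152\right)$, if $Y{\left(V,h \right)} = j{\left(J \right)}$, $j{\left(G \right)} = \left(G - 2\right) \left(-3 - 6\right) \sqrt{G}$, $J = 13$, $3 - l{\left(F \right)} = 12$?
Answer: $-921080656 + 2522322 \sqrt{13} \approx -9.1199 \cdot 10^{8}$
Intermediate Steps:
$l{\left(F \right)} = -9$ ($l{\left(F \right)} = 3 - 12 = -9$)
$I{\left(K \right)} = -9$
$j{\left(G \right)} = \sqrt{G} \left(18 - 9 G\right)$ ($j{\left(G \right)} = \left(-2 + G\right) \left(-9\right) \sqrt{G} = \left(18 - 9 G\right) \sqrt{G} = \sqrt{G} \left(18 - 9 G\right)$)
$Y{\left(V,h \right)} = - 99 \sqrt{13}$ ($Y{\left(V,h \right)} = 9 \sqrt{13} \left(2 - 13\right) = 9 \sqrt{13} \left(-11\right) = - 99 \sqrt{13}$)
$\left(-25469 + I{\left(-4 \right)}\right) \left(Y{\left(-36,44 \right)} + 36152\right) = \left(-25469 - 9\right) \left(- 99 \sqrt{13} + 36152\right) = - 25478 \left(36152 - 99 \sqrt{13}\right) = -921080656 + 2522322 \sqrt{13}$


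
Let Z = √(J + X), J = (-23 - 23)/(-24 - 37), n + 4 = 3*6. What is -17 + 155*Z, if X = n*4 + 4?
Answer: -17 + 155*√226066/61 ≈ 1191.1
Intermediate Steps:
n = 14 (n = -4 + 3*6 = -4 + 18 = 14)
J = 46/61 (J = -46/(-61) = -46*(-1/61) = 46/61 ≈ 0.75410)
X = 60 (X = 14*4 + 4 = 56 + 4 = 60)
Z = √226066/61 (Z = √(46/61 + 60) = √(3706/61) = √226066/61 ≈ 7.7945)
-17 + 155*Z = -17 + 155*(√226066/61) = -17 + 155*√226066/61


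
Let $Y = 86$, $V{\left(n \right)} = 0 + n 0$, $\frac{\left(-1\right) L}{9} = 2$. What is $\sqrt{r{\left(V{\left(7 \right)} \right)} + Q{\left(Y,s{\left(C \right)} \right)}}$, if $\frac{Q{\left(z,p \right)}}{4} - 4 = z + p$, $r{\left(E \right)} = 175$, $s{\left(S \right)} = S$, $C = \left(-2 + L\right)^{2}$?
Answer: $\sqrt{2135} \approx 46.206$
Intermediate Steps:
$L = -18$ ($L = \left(-9\right) 2 = -18$)
$V{\left(n \right)} = 0$ ($V{\left(n \right)} = 0 + 0 = 0$)
$C = 400$ ($C = \left(-2 - 18\right)^{2} = \left(-20\right)^{2} = 400$)
$Q{\left(z,p \right)} = 16 + 4 p + 4 z$ ($Q{\left(z,p \right)} = 16 + 4 \left(z + p\right) = 16 + 4 \left(p + z\right) = 16 + \left(4 p + 4 z\right) = 16 + 4 p + 4 z$)
$\sqrt{r{\left(V{\left(7 \right)} \right)} + Q{\left(Y,s{\left(C \right)} \right)}} = \sqrt{175 + \left(16 + 4 \cdot 400 + 4 \cdot 86\right)} = \sqrt{175 + \left(16 + 1600 + 344\right)} = \sqrt{175 + 1960} = \sqrt{2135}$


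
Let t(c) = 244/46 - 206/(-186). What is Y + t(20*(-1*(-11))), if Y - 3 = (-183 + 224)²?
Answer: 3615791/2139 ≈ 1690.4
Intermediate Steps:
t(c) = 13715/2139 (t(c) = 244*(1/46) - 206*(-1/186) = 122/23 + 103/93 = 13715/2139)
Y = 1684 (Y = 3 + (-183 + 224)² = 3 + 41² = 3 + 1681 = 1684)
Y + t(20*(-1*(-11))) = 1684 + 13715/2139 = 3615791/2139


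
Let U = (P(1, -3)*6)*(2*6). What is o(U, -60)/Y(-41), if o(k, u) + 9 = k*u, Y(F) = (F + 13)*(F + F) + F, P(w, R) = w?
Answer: -4329/2255 ≈ -1.9197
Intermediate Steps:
Y(F) = F + 2*F*(13 + F) (Y(F) = (13 + F)*(2*F) + F = 2*F*(13 + F) + F = F + 2*F*(13 + F))
U = 72 (U = (1*6)*(2*6) = 6*12 = 72)
o(k, u) = -9 + k*u
o(U, -60)/Y(-41) = (-9 + 72*(-60))/((-41*(27 + 2*(-41)))) = (-9 - 4320)/((-41*(27 - 82))) = -4329/((-41*(-55))) = -4329/2255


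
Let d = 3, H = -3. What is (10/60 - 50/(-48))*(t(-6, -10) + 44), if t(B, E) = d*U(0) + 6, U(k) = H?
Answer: 1189/24 ≈ 49.542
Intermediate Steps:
U(k) = -3
t(B, E) = -3 (t(B, E) = 3*(-3) + 6 = -9 + 6 = -3)
(10/60 - 50/(-48))*(t(-6, -10) + 44) = (10/60 - 50/(-48))*(-3 + 44) = (10*(1/60) - 50*(-1/48))*41 = (1/6 + 25/24)*41 = (29/24)*41 = 1189/24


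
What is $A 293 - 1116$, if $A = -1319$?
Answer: $-387583$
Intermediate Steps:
$A 293 - 1116 = \left(-1319\right) 293 - 1116 = -386467 - 1116 = -387583$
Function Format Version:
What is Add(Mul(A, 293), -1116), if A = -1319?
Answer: -387583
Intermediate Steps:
Add(Mul(A, 293), -1116) = Add(Mul(-1319, 293), -1116) = Add(-386467, -1116) = -387583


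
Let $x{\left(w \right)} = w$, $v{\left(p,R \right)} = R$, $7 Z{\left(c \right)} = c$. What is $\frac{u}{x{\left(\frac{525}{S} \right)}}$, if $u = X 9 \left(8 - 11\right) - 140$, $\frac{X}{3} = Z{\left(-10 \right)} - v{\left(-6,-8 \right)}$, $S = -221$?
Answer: $\frac{1040026}{3675} \approx 283.0$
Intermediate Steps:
$Z{\left(c \right)} = \frac{c}{7}$
$X = \frac{138}{7}$ ($X = 3 \left(\frac{1}{7} \left(-10\right) - -8\right) = 3 \left(- \frac{10}{7} + 8\right) = 3 \cdot \frac{46}{7} = \frac{138}{7} \approx 19.714$)
$u = - \frac{4706}{7}$ ($u = \frac{138 \cdot 9 \left(8 - 11\right)}{7} - 140 = \frac{138 \cdot 9 \left(-3\right)}{7} - 140 = \frac{138}{7} \left(-27\right) - 140 = - \frac{3726}{7} - 140 = - \frac{4706}{7} \approx -672.29$)
$\frac{u}{x{\left(\frac{525}{S} \right)}} = - \frac{4706}{7 \frac{525}{-221}} = - \frac{4706}{7 \cdot 525 \left(- \frac{1}{221}\right)} = - \frac{4706}{7 \left(- \frac{525}{221}\right)} = \left(- \frac{4706}{7}\right) \left(- \frac{221}{525}\right) = \frac{1040026}{3675}$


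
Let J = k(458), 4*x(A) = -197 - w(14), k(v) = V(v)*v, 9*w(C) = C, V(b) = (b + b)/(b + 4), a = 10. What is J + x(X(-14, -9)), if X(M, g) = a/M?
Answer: 2379569/2772 ≈ 858.43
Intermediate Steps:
X(M, g) = 10/M
V(b) = 2*b/(4 + b) (V(b) = (2*b)/(4 + b) = 2*b/(4 + b))
w(C) = C/9
k(v) = 2*v²/(4 + v) (k(v) = (2*v/(4 + v))*v = 2*v²/(4 + v))
x(A) = -1787/36 (x(A) = (-197 - 14/9)/4 = (¼)*(-1787/9) = -1787/36)
J = 209764/231 (J = 2*458²/(4 + 458) = 2*209764/462 = 2*209764*(1/462) = 209764/231 ≈ 908.07)
J + x(X(-14, -9)) = 209764/231 - 1787/36 = 2379569/2772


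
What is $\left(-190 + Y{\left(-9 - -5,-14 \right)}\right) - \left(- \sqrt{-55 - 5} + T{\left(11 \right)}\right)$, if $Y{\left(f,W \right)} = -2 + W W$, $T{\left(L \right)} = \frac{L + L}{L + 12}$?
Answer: $\frac{70}{23} + 2 i \sqrt{15} \approx 3.0435 + 7.746 i$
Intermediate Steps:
$T{\left(L \right)} = \frac{2 L}{12 + L}$
$Y{\left(f,W \right)} = -2 + W^{2}$
$\left(-190 + Y{\left(-9 - -5,-14 \right)}\right) - \left(- \sqrt{-55 - 5} + T{\left(11 \right)}\right) = \left(-190 - \left(2 - \left(-14\right)^{2}\right)\right) + \left(\sqrt{-55 - 5} - 2 \cdot 11 \frac{1}{12 + 11}\right) = \left(-190 + \left(-2 + 196\right)\right) + \left(\sqrt{-60} - 2 \cdot 11 \cdot \frac{1}{23}\right) = \left(-190 + 194\right) + \left(2 i \sqrt{15} - 2 \cdot 11 \cdot \frac{1}{23}\right) = 4 + \left(2 i \sqrt{15} - \frac{22}{23}\right) = 4 - \left(\frac{22}{23} - 2 i \sqrt{15}\right) = \frac{70}{23} + 2 i \sqrt{15}$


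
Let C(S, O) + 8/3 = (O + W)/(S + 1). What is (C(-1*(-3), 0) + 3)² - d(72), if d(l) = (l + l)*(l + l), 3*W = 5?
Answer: -331767/16 ≈ -20735.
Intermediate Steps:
W = 5/3 (W = (⅓)*5 = 5/3 ≈ 1.6667)
d(l) = 4*l² (d(l) = (2*l)*(2*l) = 4*l²)
C(S, O) = -8/3 + (5/3 + O)/(1 + S) (C(S, O) = -8/3 + (O + 5/3)/(S + 1) = -8/3 + (5/3 + O)/(1 + S))
(C(-1*(-3), 0) + 3)² - d(72) = ((-1 + 0 - (-8)*(-3)/3)/(1 - 1*(-3)) + 3)² - 4*72² = ((-1 + 0 - 8/3*3)/(1 + 3) + 3)² - 4*5184 = ((-1 + 0 - 8)/4 + 3)² - 1*20736 = ((¼)*(-9) + 3)² - 20736 = (-9/4 + 3)² - 20736 = (¾)² - 20736 = 9/16 - 20736 = -331767/16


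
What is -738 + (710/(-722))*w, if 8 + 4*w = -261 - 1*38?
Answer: -956687/1444 ≈ -662.53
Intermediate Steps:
w = -307/4 (w = -2 + (-261 - 1*38)/4 = -2 + (-261 - 38)/4 = -2 + (1/4)*(-299) = -2 - 299/4 = -307/4 ≈ -76.750)
-738 + (710/(-722))*w = -738 + (710/(-722))*(-307/4) = -738 + (710*(-1/722))*(-307/4) = -738 - 355/361*(-307/4) = -738 + 108985/1444 = -956687/1444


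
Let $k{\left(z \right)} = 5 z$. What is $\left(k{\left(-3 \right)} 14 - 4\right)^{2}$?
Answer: $45796$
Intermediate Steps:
$\left(k{\left(-3 \right)} 14 - 4\right)^{2} = \left(5 \left(-3\right) 14 - 4\right)^{2} = \left(\left(-15\right) 14 - 4\right)^{2} = \left(-210 - 4\right)^{2} = \left(-214\right)^{2} = 45796$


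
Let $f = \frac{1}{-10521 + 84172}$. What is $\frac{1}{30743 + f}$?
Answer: $\frac{73651}{2264252694} \approx 3.2528 \cdot 10^{-5}$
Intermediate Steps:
$f = \frac{1}{73651} \approx 1.3578 \cdot 10^{-5}$
$\frac{1}{30743 + f} = \frac{1}{30743 + \frac{1}{73651}} = \frac{1}{\frac{2264252694}{73651}} = \frac{73651}{2264252694}$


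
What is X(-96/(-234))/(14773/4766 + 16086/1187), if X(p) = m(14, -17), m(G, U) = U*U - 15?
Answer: 1550084308/94201427 ≈ 16.455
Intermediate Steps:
m(G, U) = -15 + U² (m(G, U) = U² - 15 = -15 + U²)
X(p) = 274 (X(p) = -15 + (-17)² = -15 + 289 = 274)
X(-96/(-234))/(14773/4766 + 16086/1187) = 274/(14773/4766 + 16086/1187) = 274/(94201427/5657242) = 274*(5657242/94201427) = 1550084308/94201427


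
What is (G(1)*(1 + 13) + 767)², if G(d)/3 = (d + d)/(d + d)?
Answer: 654481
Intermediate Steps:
G(d) = 3 (G(d) = 3*((d + d)/(d + d)) = 3*((2*d)/((2*d))) = 3*((2*d)*(1/(2*d))) = 3*1 = 3)
(G(1)*(1 + 13) + 767)² = (3*(1 + 13) + 767)² = (3*14 + 767)² = (42 + 767)² = 809² = 654481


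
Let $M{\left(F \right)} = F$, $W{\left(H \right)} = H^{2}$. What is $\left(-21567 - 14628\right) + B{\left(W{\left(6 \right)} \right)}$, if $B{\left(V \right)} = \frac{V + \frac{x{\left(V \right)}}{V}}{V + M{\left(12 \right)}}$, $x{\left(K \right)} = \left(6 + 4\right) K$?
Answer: $- \frac{868657}{24} \approx -36194.0$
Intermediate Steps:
$x{\left(K \right)} = 10 K$
$B{\left(V \right)} = \frac{10 + V}{12 + V}$ ($B{\left(V \right)} = \frac{V + \frac{10 V}{V}}{V + 12} = \frac{V + 10}{12 + V} = \frac{10 + V}{12 + V}$)
$\left(-21567 - 14628\right) + B{\left(W{\left(6 \right)} \right)} = \left(-21567 - 14628\right) + \frac{10 + 6^{2}}{12 + 6^{2}} = -36195 + \frac{10 + 36}{12 + 36} = -36195 + \frac{1}{48} \cdot 46 = -36195 + \frac{23}{24} = - \frac{868657}{24}$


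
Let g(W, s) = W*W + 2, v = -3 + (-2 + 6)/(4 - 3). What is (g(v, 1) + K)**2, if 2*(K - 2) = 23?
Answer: 1089/4 ≈ 272.25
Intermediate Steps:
K = 27/2 (K = 2 + (1/2)*23 = 2 + 23/2 = 27/2 ≈ 13.500)
v = 1 (v = -3 + 4/1 = -3 + 4*1 = -3 + 4 = 1)
g(W, s) = 2 + W**2 (g(W, s) = W**2 + 2 = 2 + W**2)
(g(v, 1) + K)**2 = ((2 + 1**2) + 27/2)**2 = ((2 + 1) + 27/2)**2 = (3 + 27/2)**2 = (33/2)**2 = 1089/4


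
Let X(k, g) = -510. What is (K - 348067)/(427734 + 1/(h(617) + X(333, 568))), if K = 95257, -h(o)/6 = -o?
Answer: -806969520/1365326929 ≈ -0.59104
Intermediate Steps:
h(o) = 6*o (h(o) = -(-6)*o = 6*o)
(K - 348067)/(427734 + 1/(h(617) + X(333, 568))) = (95257 - 348067)/(427734 + 1/(6*617 - 510)) = -252810/(427734 + 1/(3702 - 510)) = -252810/(427734 + 1/3192) = -252810/1365326929/3192 = -252810*3192/1365326929 = -806969520/1365326929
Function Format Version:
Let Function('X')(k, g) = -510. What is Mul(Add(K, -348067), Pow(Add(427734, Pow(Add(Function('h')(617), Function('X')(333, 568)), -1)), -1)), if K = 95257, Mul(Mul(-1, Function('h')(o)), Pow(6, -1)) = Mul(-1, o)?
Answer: Rational(-806969520, 1365326929) ≈ -0.59104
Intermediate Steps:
Function('h')(o) = Mul(6, o) (Function('h')(o) = Mul(-6, Mul(-1, o)) = Mul(6, o))
Mul(Add(K, -348067), Pow(Add(427734, Pow(Add(Function('h')(617), Function('X')(333, 568)), -1)), -1)) = Mul(Add(95257, -348067), Pow(Add(427734, Pow(Add(Mul(6, 617), -510), -1)), -1)) = Mul(-252810, Pow(Add(427734, Pow(Add(3702, -510), -1)), -1)) = Mul(-252810, Pow(Add(427734, Pow(3192, -1)), -1)) = Mul(-252810, Pow(Add(427734, Rational(1, 3192)), -1)) = Mul(-252810, Pow(Rational(1365326929, 3192), -1)) = Mul(-252810, Rational(3192, 1365326929)) = Rational(-806969520, 1365326929)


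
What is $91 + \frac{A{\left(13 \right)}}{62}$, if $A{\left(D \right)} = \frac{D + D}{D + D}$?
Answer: $\frac{5643}{62} \approx 91.016$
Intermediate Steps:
$A{\left(D \right)} = 1$ ($A{\left(D \right)} = \frac{2 D}{2 D} = 2 D \frac{1}{2 D} = 1$)
$91 + \frac{A{\left(13 \right)}}{62} = 91 + 1 \cdot \frac{1}{62} = 91 + \frac{1}{62} = \frac{5643}{62}$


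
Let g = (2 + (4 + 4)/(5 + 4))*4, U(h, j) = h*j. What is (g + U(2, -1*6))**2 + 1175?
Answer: 95191/81 ≈ 1175.2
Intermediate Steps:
g = 104/9 (g = (2 + 8/9)*4 = (26/9)*4 = 104/9 ≈ 11.556)
(g + U(2, -1*6))**2 + 1175 = (104/9 + 2*(-1*6))**2 + 1175 = (104/9 + 2*(-6))**2 + 1175 = (104/9 - 12)**2 + 1175 = (-4/9)**2 + 1175 = 16/81 + 1175 = 95191/81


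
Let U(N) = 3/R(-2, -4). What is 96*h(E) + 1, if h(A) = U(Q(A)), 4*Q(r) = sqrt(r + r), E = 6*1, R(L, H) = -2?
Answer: -143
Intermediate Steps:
E = 6
Q(r) = sqrt(2)*sqrt(r)/4 (Q(r) = sqrt(r + r)/4 = sqrt(2*r)/4 = (sqrt(2)*sqrt(r))/4 = sqrt(2)*sqrt(r)/4)
U(N) = -3/2 (U(N) = 3/(-2) = 3*(-1/2) = -3/2)
h(A) = -3/2
96*h(E) + 1 = 96*(-3/2) + 1 = -144 + 1 = -143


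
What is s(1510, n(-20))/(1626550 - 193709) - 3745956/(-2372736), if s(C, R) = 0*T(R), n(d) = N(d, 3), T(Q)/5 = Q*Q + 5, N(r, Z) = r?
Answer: 312163/197728 ≈ 1.5787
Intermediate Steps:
T(Q) = 25 + 5*Q**2 (T(Q) = 5*(Q*Q + 5) = 5*(Q**2 + 5) = 5*(5 + Q**2) = 25 + 5*Q**2)
n(d) = d
s(C, R) = 0 (s(C, R) = 0*(25 + 5*R**2) = 0)
s(1510, n(-20))/(1626550 - 193709) - 3745956/(-2372736) = 0/(1626550 - 193709) - 3745956/(-2372736) = 0/1432841 - 3745956*(-1/2372736) = 0*(1/1432841) + 312163/197728 = 0 + 312163/197728 = 312163/197728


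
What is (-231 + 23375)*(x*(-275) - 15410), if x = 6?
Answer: -394836640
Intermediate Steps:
(-231 + 23375)*(x*(-275) - 15410) = (-231 + 23375)*(6*(-275) - 15410) = 23144*(-1650 - 15410) = 23144*(-17060) = -394836640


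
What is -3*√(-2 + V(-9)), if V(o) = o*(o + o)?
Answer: -12*√10 ≈ -37.947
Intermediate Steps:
V(o) = 2*o² (V(o) = o*(2*o) = 2*o²)
-3*√(-2 + V(-9)) = -3*√(-2 + 2*(-9)²) = -3*√(-2 + 2*81) = -3*√(-2 + 162) = -12*√10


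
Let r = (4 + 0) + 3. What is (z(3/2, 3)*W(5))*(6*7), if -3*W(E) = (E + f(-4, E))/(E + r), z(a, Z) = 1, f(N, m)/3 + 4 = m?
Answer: -28/3 ≈ -9.3333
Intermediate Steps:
f(N, m) = -12 + 3*m
r = 7 (r = 4 + 3 = 7)
W(E) = -(-12 + 4*E)/(3*(7 + E)) (W(E) = -(E + (-12 + 3*E))/(3*(E + 7)) = -(-12 + 4*E)/(3*(7 + E)))
(z(3/2, 3)*W(5))*(6*7) = (1*(4*(3 - 1*5)/(3*(7 + 5))))*(6*7) = (1*((4/3)*(3 - 5)/12))*42 = (1*((4/3)*(1/12)*(-2)))*42 = (1*(-2/9))*42 = -2/9*42 = -28/3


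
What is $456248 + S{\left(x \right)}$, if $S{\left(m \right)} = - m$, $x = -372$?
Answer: $456620$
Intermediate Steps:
$456248 + S{\left(x \right)} = 456248 - -372 = 456248 + 372 = 456620$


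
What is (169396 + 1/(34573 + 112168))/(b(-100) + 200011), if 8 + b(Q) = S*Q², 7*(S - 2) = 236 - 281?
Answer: 24857338437/22850110223 ≈ 1.0878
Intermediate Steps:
S = -31/7 (S = 2 + (236 - 281)/7 = 2 + (⅐)*(-45) = 2 - 45/7 = -31/7 ≈ -4.4286)
b(Q) = -8 - 31*Q²/7
(169396 + 1/(34573 + 112168))/(b(-100) + 200011) = (169396 + 1/(34573 + 112168))/((-8 - 31/7*(-100)²) + 200011) = (169396 + 1/146741)/((-8 - 31/7*10000) + 200011) = (169396 + 1/146741)/((-8 - 310000/7) + 200011) = 24857338437/(146741*(-310056/7 + 200011)) = 24857338437/(146741*(1090021/7)) = (24857338437/146741)*(7/1090021) = 24857338437/22850110223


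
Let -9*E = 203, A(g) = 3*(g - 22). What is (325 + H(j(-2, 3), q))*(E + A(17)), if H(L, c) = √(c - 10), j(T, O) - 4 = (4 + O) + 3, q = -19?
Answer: -109850/9 - 338*I*√29/9 ≈ -12206.0 - 202.24*I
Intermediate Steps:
j(T, O) = 11 + O (j(T, O) = 4 + ((4 + O) + 3) = 4 + (7 + O) = 11 + O)
H(L, c) = √(-10 + c)
A(g) = -66 + 3*g (A(g) = 3*(-22 + g) = -66 + 3*g)
E = -203/9 (E = -⅑*203 = -203/9 ≈ -22.556)
(325 + H(j(-2, 3), q))*(E + A(17)) = (325 + √(-10 - 19))*(-203/9 + (-66 + 3*17)) = (325 + √(-29))*(-203/9 + (-66 + 51)) = (325 + I*√29)*(-203/9 - 15) = (325 + I*√29)*(-338/9) = -109850/9 - 338*I*√29/9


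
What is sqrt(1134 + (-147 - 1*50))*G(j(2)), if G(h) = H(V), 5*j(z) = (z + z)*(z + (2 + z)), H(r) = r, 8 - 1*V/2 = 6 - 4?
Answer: 12*sqrt(937) ≈ 367.33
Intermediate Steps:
V = 12 (V = 16 - 2*(6 - 4) = 16 - 2*2 = 16 - 4 = 12)
j(z) = 2*z*(2 + 2*z)/5 (j(z) = ((z + z)*(z + (2 + z)))/5 = ((2*z)*(2 + 2*z))/5 = (2*z*(2 + 2*z))/5 = 2*z*(2 + 2*z)/5)
G(h) = 12
sqrt(1134 + (-147 - 1*50))*G(j(2)) = sqrt(1134 + (-147 - 1*50))*12 = sqrt(1134 + (-147 - 50))*12 = sqrt(1134 - 197)*12 = sqrt(937)*12 = 12*sqrt(937)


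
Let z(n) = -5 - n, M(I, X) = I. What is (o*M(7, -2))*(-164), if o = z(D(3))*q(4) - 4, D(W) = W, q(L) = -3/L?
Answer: -2296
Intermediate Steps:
o = 2 (o = (-5 - 1*3)*(-3/4) - 4 = (-5 - 3)*(-3*1/4) - 4 = -8*(-3/4) - 4 = 6 - 4 = 2)
(o*M(7, -2))*(-164) = (2*7)*(-164) = 14*(-164) = -2296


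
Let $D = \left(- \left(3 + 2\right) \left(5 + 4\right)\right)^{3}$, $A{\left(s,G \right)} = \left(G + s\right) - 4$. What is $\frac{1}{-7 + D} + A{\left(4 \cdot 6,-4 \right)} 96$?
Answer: $\frac{139978751}{91132} \approx 1536.0$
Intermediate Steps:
$A{\left(s,G \right)} = -4 + G + s$
$D = -91125$ ($D = \left(- 5 \cdot 9\right)^{3} = \left(\left(-1\right) 45\right)^{3} = \left(-45\right)^{3} = -91125$)
$\frac{1}{-7 + D} + A{\left(4 \cdot 6,-4 \right)} 96 = \frac{1}{-7 - 91125} + \left(-4 - 4 + 4 \cdot 6\right) 96 = \frac{1}{-91132} + \left(-4 - 4 + 24\right) 96 = - \frac{1}{91132} + 16 \cdot 96 = - \frac{1}{91132} + 1536 = \frac{139978751}{91132}$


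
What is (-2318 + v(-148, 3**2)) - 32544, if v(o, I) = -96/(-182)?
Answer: -3172394/91 ≈ -34862.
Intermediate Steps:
v(o, I) = 48/91 (v(o, I) = -96*(-1/182) = 48/91)
(-2318 + v(-148, 3**2)) - 32544 = (-2318 + 48/91) - 32544 = -210890/91 - 32544 = -3172394/91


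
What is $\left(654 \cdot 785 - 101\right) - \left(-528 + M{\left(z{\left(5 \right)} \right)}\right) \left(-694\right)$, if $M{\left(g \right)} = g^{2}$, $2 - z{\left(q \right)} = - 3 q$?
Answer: $347423$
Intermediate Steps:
$z{\left(q \right)} = 2 + 3 q$ ($z{\left(q \right)} = 2 - - 3 q = 2 + 3 q$)
$\left(654 \cdot 785 - 101\right) - \left(-528 + M{\left(z{\left(5 \right)} \right)}\right) \left(-694\right) = \left(654 \cdot 785 - 101\right) - \left(-528 + \left(2 + 3 \cdot 5\right)^{2}\right) \left(-694\right) = \left(513390 - 101\right) - \left(-528 + \left(2 + 15\right)^{2}\right) \left(-694\right) = 513289 - \left(-528 + 17^{2}\right) \left(-694\right) = 513289 - \left(-528 + 289\right) \left(-694\right) = 513289 - \left(-239\right) \left(-694\right) = 513289 - 165866 = 347423$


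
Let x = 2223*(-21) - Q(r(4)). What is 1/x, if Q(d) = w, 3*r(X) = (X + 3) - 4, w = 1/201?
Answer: -201/9383284 ≈ -2.1421e-5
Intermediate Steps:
w = 1/201 ≈ 0.0049751
r(X) = -⅓ + X/3 (r(X) = ((X + 3) - 4)/3 = ((3 + X) - 4)/3 = (-1 + X)/3 = -⅓ + X/3)
Q(d) = 1/201
x = -9383284/201 (x = 2223*(-21) - 1*1/201 = -46683 - 1/201 = -9383284/201 ≈ -46683.)
1/x = 1/(-9383284/201) = -201/9383284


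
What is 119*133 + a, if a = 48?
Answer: 15875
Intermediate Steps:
119*133 + a = 119*133 + 48 = 15827 + 48 = 15875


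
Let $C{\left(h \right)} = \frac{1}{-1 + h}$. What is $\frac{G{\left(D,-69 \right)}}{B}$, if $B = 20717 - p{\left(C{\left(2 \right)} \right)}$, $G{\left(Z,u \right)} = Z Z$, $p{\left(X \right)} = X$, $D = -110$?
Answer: $\frac{3025}{5179} \approx 0.58409$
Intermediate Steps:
$G{\left(Z,u \right)} = Z^{2}$
$B = 20716$ ($B = 20717 - \frac{1}{-1 + 2} = 20717 - 1^{-1} = 20717 - 1 = 20716$)
$\frac{G{\left(D,-69 \right)}}{B} = \frac{\left(-110\right)^{2}}{20716} = 12100 \cdot \frac{1}{20716} = \frac{3025}{5179}$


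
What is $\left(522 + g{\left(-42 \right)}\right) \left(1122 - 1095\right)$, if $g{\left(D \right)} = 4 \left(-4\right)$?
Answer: $13662$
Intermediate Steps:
$g{\left(D \right)} = -16$
$\left(522 + g{\left(-42 \right)}\right) \left(1122 - 1095\right) = \left(522 - 16\right) \left(1122 - 1095\right) = 506 \cdot 27 = 13662$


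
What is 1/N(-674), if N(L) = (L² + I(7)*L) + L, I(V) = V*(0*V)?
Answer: 1/453602 ≈ 2.2046e-6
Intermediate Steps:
I(V) = 0 (I(V) = V*0 = 0)
N(L) = L + L² (N(L) = (L² + 0*L) + L = (L² + 0) + L = L² + L = L + L²)
1/N(-674) = 1/(-674*(1 - 674)) = 1/(-674*(-673)) = 1/453602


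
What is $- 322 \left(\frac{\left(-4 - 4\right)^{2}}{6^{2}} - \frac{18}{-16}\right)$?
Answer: $- \frac{33649}{36} \approx -934.69$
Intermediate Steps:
$- 322 \left(\frac{\left(-4 - 4\right)^{2}}{6^{2}} - \frac{18}{-16}\right) = - 322 \left(\frac{\left(-8\right)^{2}}{36} - - \frac{9}{8}\right) = - 322 \left(64 \cdot \frac{1}{36} + \frac{9}{8}\right) = - 322 \left(\frac{16}{9} + \frac{9}{8}\right) = \left(-322\right) \frac{209}{72} = - \frac{33649}{36}$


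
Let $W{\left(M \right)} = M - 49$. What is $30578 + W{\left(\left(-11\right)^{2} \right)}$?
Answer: $30650$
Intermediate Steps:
$W{\left(M \right)} = -49 + M$
$30578 + W{\left(\left(-11\right)^{2} \right)} = 30578 - \left(49 - \left(-11\right)^{2}\right) = 30578 + \left(-49 + 121\right) = 30578 + 72 = 30650$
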